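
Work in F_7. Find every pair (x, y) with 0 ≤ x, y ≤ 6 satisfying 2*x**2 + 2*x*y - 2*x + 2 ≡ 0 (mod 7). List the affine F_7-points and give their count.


Affine F_7-points: {(1, 6), (2, 2), (3, 0), (4, 2), (5, 0), (6, 3)}; count = 6.

For each of the 49 pairs (x, y) ∈ F_7², evaluate f(x, y) mod 7. Record the zeros.
  x = 0: [0↦2, 1↦2, 2↦2, 3↦2, 4↦2, 5↦2, 6↦2]  zeros at y ∈ ∅
  x = 1: [0↦2, 1↦4, 2↦6, 3↦1, 4↦3, 5↦5, 6↦0]  zeros at y ∈ {6}
  x = 2: [0↦6, 1↦3, 2↦0, 3↦4, 4↦1, 5↦5, 6↦2]  zeros at y ∈ {2}
  x = 3: [0↦0, 1↦6, 2↦5, 3↦4, 4↦3, 5↦2, 6↦1]  zeros at y ∈ {0}
  x = 4: [0↦5, 1↦6, 2↦0, 3↦1, 4↦2, 5↦3, 6↦4]  zeros at y ∈ {2}
  x = 5: [0↦0, 1↦3, 2↦6, 3↦2, 4↦5, 5↦1, 6↦4]  zeros at y ∈ {0}
  x = 6: [0↦6, 1↦4, 2↦2, 3↦0, 4↦5, 5↦3, 6↦1]  zeros at y ∈ {3}
Collecting zeros: affine points = {(1, 6), (2, 2), (3, 0), (4, 2), (5, 0), (6, 3)}.
Total count |C(F_7)_aff| = 6.


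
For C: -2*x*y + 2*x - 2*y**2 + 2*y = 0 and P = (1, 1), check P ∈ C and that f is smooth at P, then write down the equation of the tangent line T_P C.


Tangent line at P: 4 - 4*y = 0.

Step 1: f(1, 1) = 0, so P lies on C.
Step 2: partial derivatives
  f_x(x, y) = 2 - 2*y, f_y(x, y) = -2*x - 4*y + 2.
  f_x(P) = 0, f_y(P) = -4 (gradient nonzero, so P is smooth).
Step 3: tangent line at P: 0·(x − 1) + -4·(y − 1) = 0.
Expanding: 4 - 4*y = 0.


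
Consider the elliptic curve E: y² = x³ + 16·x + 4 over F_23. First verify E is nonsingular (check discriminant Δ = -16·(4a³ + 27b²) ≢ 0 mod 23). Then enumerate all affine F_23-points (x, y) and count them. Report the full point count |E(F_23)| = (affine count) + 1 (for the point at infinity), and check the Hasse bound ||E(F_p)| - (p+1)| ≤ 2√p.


Affine points = {(0, 2), (0, 21), (5, 5), (5, 18), (8, 0), (9, 7), (9, 16), (11, 4), (11, 19), (15, 10), (15, 13), (16, 3), (16, 20), (18, 11), (18, 12)}; affine count = 15; |E(F_23)| = 16.

Discriminant check: Δ ∝ 4a³ + 27b² = 4·16³ + 27·4² = 4·4096 + 27·16 ≡ 3 (mod 23). Nonzero ⇒ E is nonsingular.
For each x ∈ F_23, compute rhs = x³ + 16·x + 4 mod 23, then count y ∈ F_23 with y² ≡ rhs.
  x = 0: rhs = 4, matching y values: 2, 21 (2 points).
  x = 1: rhs = 21, matching y values: none (0 points).
  x = 2: rhs = 21, matching y values: none (0 points).
  x = 3: rhs = 10, matching y values: none (0 points).
  x = 4: rhs = 17, matching y values: none (0 points).
  x = 5: rhs = 2, matching y values: 5, 18 (2 points).
  x = 6: rhs = 17, matching y values: none (0 points).
  x = 7: rhs = 22, matching y values: none (0 points).
  x = 8: rhs = 0, matching y values: 0 (1 points).
  x = 9: rhs = 3, matching y values: 7, 16 (2 points).
  x = 10: rhs = 14, matching y values: none (0 points).
  x = 11: rhs = 16, matching y values: 4, 19 (2 points).
  x = 12: rhs = 15, matching y values: none (0 points).
  x = 13: rhs = 17, matching y values: none (0 points).
  x = 14: rhs = 5, matching y values: none (0 points).
  x = 15: rhs = 8, matching y values: 10, 13 (2 points).
  x = 16: rhs = 9, matching y values: 3, 20 (2 points).
  x = 17: rhs = 14, matching y values: none (0 points).
  x = 18: rhs = 6, matching y values: 11, 12 (2 points).
  x = 19: rhs = 14, matching y values: none (0 points).
  x = 20: rhs = 21, matching y values: none (0 points).
  x = 21: rhs = 10, matching y values: none (0 points).
  x = 22: rhs = 10, matching y values: none (0 points).
Total affine count: 15.
Full point count |E(F_23)| = 15 + 1 = 16.
Hasse bound: |16 − (23+1)| = |-8| = 8 ≤ 2√23 ≈ 9.5917 ✓.


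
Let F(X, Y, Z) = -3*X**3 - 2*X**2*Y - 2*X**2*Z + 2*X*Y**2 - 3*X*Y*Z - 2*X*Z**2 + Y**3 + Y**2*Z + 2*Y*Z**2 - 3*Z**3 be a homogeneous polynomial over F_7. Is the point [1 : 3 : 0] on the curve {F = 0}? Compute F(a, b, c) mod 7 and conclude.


F(1,3,0) ≡ 1 (mod 7); P is NOT on the curve.

Evaluate F(1, 3, 0) term-by-term (mod 7).
  -3*X**3 ↦ -3·1·1·1 = -3
  -2*X**2*Y ↦ -2·1·3·1 = -6
  -2*X**2*Z ↦ -2·1·1·0 = 0
  2*X*Y**2 ↦ 2·1·9·1 = 18
  -3*X*Y*Z ↦ -3·1·3·0 = 0
  -2*X*Z**2 ↦ -2·1·1·0 = 0
  Y**3 ↦ 1·1·27·1 = 27
  Y**2*Z ↦ 1·1·9·0 = 0
  2*Y*Z**2 ↦ 2·1·3·0 = 0
  -3*Z**3 ↦ -3·1·1·0 = 0
Sum: F(1, 3, 0) = (-3) + (-6) + (0) + (18) + (0) + (0) + (27) + (0) + (0) + (0) = 36.
Reducing mod 7: 36 ≡ 1 (mod 7).
Since F(a, b, c) ≡ 1 ≠ 0 (mod 7), P does NOT lie on the curve.


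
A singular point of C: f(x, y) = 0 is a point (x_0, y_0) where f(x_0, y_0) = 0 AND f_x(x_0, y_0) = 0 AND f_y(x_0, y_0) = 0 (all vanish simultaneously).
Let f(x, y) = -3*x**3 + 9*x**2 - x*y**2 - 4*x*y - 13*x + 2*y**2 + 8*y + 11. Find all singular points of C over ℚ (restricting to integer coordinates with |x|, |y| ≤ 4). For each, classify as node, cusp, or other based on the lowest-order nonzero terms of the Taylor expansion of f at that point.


Singular points: {(1, -2)}; classification: cusp.

Compute partial derivatives:
  f_x = -9*x**2 + 18*x - y**2 - 4*y - 13.
  f_y = -2*x*y - 4*x + 4*y + 8.
Scan x_0 ∈ {−4, ..., 4}. For each x_0, f_y(x_0, y) is a polynomial in y; find its integer roots y ∈ {−4, ..., 4}, then test f_x and f at those candidates.
  x = -4: f_y(-4, y) = 12*y + 24; vanishes at y ∈ {-2}. (-4, -2): f_x = -225 ≠ 0.
  x = -3: f_y(-3, y) = 10*y + 20; vanishes at y ∈ {-2}. (-3, -2): f_x = -144 ≠ 0.
  x = -2: f_y(-2, y) = 8*y + 16; vanishes at y ∈ {-2}. (-2, -2): f_x = -81 ≠ 0.
  x = -1: f_y(-1, y) = 6*y + 12; vanishes at y ∈ {-2}. (-1, -2): f_x = -36 ≠ 0.
  x = 0: f_y(0, y) = 4*y + 8; vanishes at y ∈ {-2}. (0, -2): f_x = -9 ≠ 0.
  x = 1: f_y(1, y) = 2*y + 4; vanishes at y ∈ {-2}. (1, -2): f_x = 0, f = 0 — SINGULAR.
  x = 2: f_y(2, y) = 0; vanishes at y ∈ {-4, -3, -2, -1, 0, 1, 2, 3, 4}. (2, -4): f_x = -13 ≠ 0; (2, -3): f_x = -10 ≠ 0; (2, -2): f_x = -9 ≠ 0; (2, -1): f_x = -10 ≠ 0; (2, 0): f_x = -13 ≠ 0; (2, 1): f_x = -18 ≠ 0; (2, 2): f_x = -25 ≠ 0; (2, 3): f_x = -34 ≠ 0; (2, 4): f_x = -45 ≠ 0.
  x = 3: f_y(3, y) = -2*y - 4; vanishes at y ∈ {-2}. (3, -2): f_x = -36 ≠ 0.
  x = 4: f_y(4, y) = -4*y - 8; vanishes at y ∈ {-2}. (4, -2): f_x = -81 ≠ 0.
Only singular point on the grid: (1, -2).
Classify: substitute x = 1 + u, y = -2 + v and expand: f = -3*u**3 - u*v**2 + v**2.
No constant or linear terms (consistent with a singular point). Quadratic part: v**2. Cubic part: -3*u**3 - u*v**2.
The quadratic part v**2 is a perfect square, so there is a single (double) tangent line v = 0, i.e. y = -2. Restricting the cubic part to that line (v = 0) leaves -3*u**3 ≠ 0, so f is not divisible by v and the branch is v² ≈ 3*u**3 to lowest order — this is a cusp.
Classification: cusp.


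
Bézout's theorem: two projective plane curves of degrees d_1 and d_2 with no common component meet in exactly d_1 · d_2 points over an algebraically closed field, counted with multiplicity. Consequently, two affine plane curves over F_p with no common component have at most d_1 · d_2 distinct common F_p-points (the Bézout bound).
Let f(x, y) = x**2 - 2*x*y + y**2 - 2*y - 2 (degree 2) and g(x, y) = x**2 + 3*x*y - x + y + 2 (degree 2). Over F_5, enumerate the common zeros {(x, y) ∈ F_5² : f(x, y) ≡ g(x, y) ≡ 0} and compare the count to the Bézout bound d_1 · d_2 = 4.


Common zeros: {(1, 2)}; count = 1; Bézout bound = 4.

deg(f) = 2, deg(g) = 2, so Bézout bound = 4.
Scan x ∈ F_5. For each x, list the y ∈ F_5 with f(x, y) ≡ 0 and those with g(x, y) ≡ 0 (mod 5); the common zeros in that column are the intersection.
  x = 0: f ≡ 0 at y ∈ ∅; g ≡ 0 at y ∈ {3}; common: ∅.
  x = 1: f ≡ 0 at y ∈ {2}; g ≡ 0 at y ∈ {2}; common: {2}.
  x = 2: f ≡ 0 at y ∈ ∅; g ≡ 0 at y ∈ {3}; common: ∅.
  x = 3: f ≡ 0 at y ∈ {1, 2}; g ≡ 0 at y ∈ ∅; common: ∅.
  x = 4: f ≡ 0 at y ∈ {1, 4}; g ≡ 0 at y ∈ {2}; common: ∅.
Collecting: common zeros = {(1, 2)}, so the count is 1.
Comparison with the Bézout bound: 1 ≤ 4 = deg(f)·deg(g), as expected for curves with no common component (the affine F_5-count falls short of the bound because intersections may lie at infinity, over extension fields, or carry multiplicity).


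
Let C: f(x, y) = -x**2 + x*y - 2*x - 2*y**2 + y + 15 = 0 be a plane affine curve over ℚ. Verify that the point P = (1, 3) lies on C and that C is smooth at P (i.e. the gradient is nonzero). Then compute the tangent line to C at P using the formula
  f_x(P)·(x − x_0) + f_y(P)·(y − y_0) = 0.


Tangent line at P: -x - 10*y + 31 = 0.

Step 1: f(1, 3) = 0, so P lies on C.
Step 2: partial derivatives
  f_x(x, y) = -2*x + y - 2, f_y(x, y) = x - 4*y + 1.
  f_x(P) = -1, f_y(P) = -10 (gradient nonzero, so P is smooth).
Step 3: tangent line at P: -1·(x − 1) + -10·(y − 3) = 0.
Expanding: -x - 10*y + 31 = 0.


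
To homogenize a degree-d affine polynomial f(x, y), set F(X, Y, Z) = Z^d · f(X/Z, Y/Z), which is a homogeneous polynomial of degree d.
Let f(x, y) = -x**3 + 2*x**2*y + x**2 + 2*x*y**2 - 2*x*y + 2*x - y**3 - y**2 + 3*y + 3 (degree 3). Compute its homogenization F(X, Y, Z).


F(X, Y, Z) = -X**3 + 2*X**2*Y + X**2*Z + 2*X*Y**2 - 2*X*Y*Z + 2*X*Z**2 - Y**3 - Y**2*Z + 3*Y*Z**2 + 3*Z**3

deg(f) = 3.
Substitute x = X/Z, y = Y/Z into f, then multiply by Z^3.
  monomial -1·x^3·y^0 ↦ -1·X^3·Y^0·Z^0.
  monomial 2·x^2·y^1 ↦ 2·X^2·Y^1·Z^0.
  monomial 1·x^2·y^0 ↦ 1·X^2·Y^0·Z^1.
  monomial 2·x^1·y^2 ↦ 2·X^1·Y^2·Z^0.
  monomial -2·x^1·y^1 ↦ -2·X^1·Y^1·Z^1.
  monomial 2·x^1·y^0 ↦ 2·X^1·Y^0·Z^2.
  monomial -1·x^0·y^3 ↦ -1·X^0·Y^3·Z^0.
  monomial -1·x^0·y^2 ↦ -1·X^0·Y^2·Z^1.
  monomial 3·x^0·y^1 ↦ 3·X^0·Y^1·Z^2.
  monomial 3·x^0·y^0 ↦ 3·X^0·Y^0·Z^3.
Collecting: F(X, Y, Z) = -X**3 + 2*X**2*Y + X**2*Z + 2*X*Y**2 - 2*X*Y*Z + 2*X*Z**2 - Y**3 - Y**2*Z + 3*Y*Z**2 + 3*Z**3.


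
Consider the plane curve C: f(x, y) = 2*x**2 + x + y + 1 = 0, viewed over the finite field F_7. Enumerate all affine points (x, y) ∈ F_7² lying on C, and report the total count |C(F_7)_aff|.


Affine F_7-points: {(0, 6), (1, 3), (2, 3), (3, 6), (4, 5), (5, 0), (6, 5)}; count = 7.

For each of the 49 pairs (x, y) ∈ F_7², evaluate f(x, y) mod 7. Record the zeros.
  x = 0: [0↦1, 1↦2, 2↦3, 3↦4, 4↦5, 5↦6, 6↦0]  zeros at y ∈ {6}
  x = 1: [0↦4, 1↦5, 2↦6, 3↦0, 4↦1, 5↦2, 6↦3]  zeros at y ∈ {3}
  x = 2: [0↦4, 1↦5, 2↦6, 3↦0, 4↦1, 5↦2, 6↦3]  zeros at y ∈ {3}
  x = 3: [0↦1, 1↦2, 2↦3, 3↦4, 4↦5, 5↦6, 6↦0]  zeros at y ∈ {6}
  x = 4: [0↦2, 1↦3, 2↦4, 3↦5, 4↦6, 5↦0, 6↦1]  zeros at y ∈ {5}
  x = 5: [0↦0, 1↦1, 2↦2, 3↦3, 4↦4, 5↦5, 6↦6]  zeros at y ∈ {0}
  x = 6: [0↦2, 1↦3, 2↦4, 3↦5, 4↦6, 5↦0, 6↦1]  zeros at y ∈ {5}
Collecting zeros: affine points = {(0, 6), (1, 3), (2, 3), (3, 6), (4, 5), (5, 0), (6, 5)}.
Total count |C(F_7)_aff| = 7.


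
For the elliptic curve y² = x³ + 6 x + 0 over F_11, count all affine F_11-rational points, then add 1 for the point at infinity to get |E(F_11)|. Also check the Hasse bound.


Affine points = {(0, 0), (2, 3), (2, 8), (3, 1), (3, 10), (4, 0), (5, 1), (5, 10), (7, 0), (10, 2), (10, 9)}; affine count = 11; |E(F_11)| = 12.

Discriminant check: Δ ∝ 4a³ + 27b² = 4·6³ + 27·0² = 4·216 + 27·0 ≡ 6 (mod 11). Nonzero ⇒ E is nonsingular.
For each x ∈ F_11, compute rhs = x³ + 6·x + 0 mod 11, then count y ∈ F_11 with y² ≡ rhs.
  x = 0: rhs = 0, matching y values: 0 (1 points).
  x = 1: rhs = 7, matching y values: none (0 points).
  x = 2: rhs = 9, matching y values: 3, 8 (2 points).
  x = 3: rhs = 1, matching y values: 1, 10 (2 points).
  x = 4: rhs = 0, matching y values: 0 (1 points).
  x = 5: rhs = 1, matching y values: 1, 10 (2 points).
  x = 6: rhs = 10, matching y values: none (0 points).
  x = 7: rhs = 0, matching y values: 0 (1 points).
  x = 8: rhs = 10, matching y values: none (0 points).
  x = 9: rhs = 2, matching y values: none (0 points).
  x = 10: rhs = 4, matching y values: 2, 9 (2 points).
Total affine count: 11.
Full point count |E(F_11)| = 11 + 1 = 12.
Hasse bound: |12 − (11+1)| = |0| = 0 ≤ 2√11 ≈ 6.6332 ✓.


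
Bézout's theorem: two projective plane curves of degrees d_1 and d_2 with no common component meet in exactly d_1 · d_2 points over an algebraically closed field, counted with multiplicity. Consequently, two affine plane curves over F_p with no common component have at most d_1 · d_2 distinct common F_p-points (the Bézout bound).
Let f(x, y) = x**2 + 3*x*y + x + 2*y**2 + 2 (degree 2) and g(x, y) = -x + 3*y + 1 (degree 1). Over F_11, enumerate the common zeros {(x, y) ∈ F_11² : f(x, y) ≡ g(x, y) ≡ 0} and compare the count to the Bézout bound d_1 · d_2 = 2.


Common zeros: {(10, 3)}; count = 1; Bézout bound = 2.

deg(f) = 2, deg(g) = 1, so Bézout bound = 2.
Scan x ∈ F_11. For each x, list the y ∈ F_11 with f(x, y) ≡ 0 and those with g(x, y) ≡ 0 (mod 11); the common zeros in that column are the intersection.
  x = 0: f ≡ 0 at y ∈ ∅; g ≡ 0 at y ∈ {7}; common: ∅.
  x = 1: f ≡ 0 at y ∈ ∅; g ≡ 0 at y ∈ {0}; common: ∅.
  x = 2: f ≡ 0 at y ∈ {3, 5}; g ≡ 0 at y ∈ {4}; common: ∅.
  x = 3: f ≡ 0 at y ∈ ∅; g ≡ 0 at y ∈ {8}; common: ∅.
  x = 4: f ≡ 0 at y ∈ {0, 5}; g ≡ 0 at y ∈ {1}; common: ∅.
  x = 5: f ≡ 0 at y ∈ ∅; g ≡ 0 at y ∈ {5}; common: ∅.
  x = 6: f ≡ 0 at y ∈ {0, 2}; g ≡ 0 at y ∈ {9}; common: ∅.
  x = 7: f ≡ 0 at y ∈ ∅; g ≡ 0 at y ∈ {2}; common: ∅.
  x = 8: f ≡ 0 at y ∈ ∅; g ≡ 0 at y ∈ {6}; common: ∅.
  x = 9: f ≡ 0 at y ∈ {1, 2}; g ≡ 0 at y ∈ {10}; common: ∅.
  x = 10: f ≡ 0 at y ∈ {3, 4}; g ≡ 0 at y ∈ {3}; common: {3}.
Collecting: common zeros = {(10, 3)}, so the count is 1.
Comparison with the Bézout bound: 1 ≤ 2 = deg(f)·deg(g), as expected for curves with no common component (the affine F_11-count falls short of the bound because intersections may lie at infinity, over extension fields, or carry multiplicity).


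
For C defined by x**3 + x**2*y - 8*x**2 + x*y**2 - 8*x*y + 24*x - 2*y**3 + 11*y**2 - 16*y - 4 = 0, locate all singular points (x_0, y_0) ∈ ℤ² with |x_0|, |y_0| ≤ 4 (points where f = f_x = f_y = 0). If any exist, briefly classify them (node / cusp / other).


Singular points: {(2, 2)}; classification: cusp.

Compute partial derivatives:
  f_x = 3*x**2 + 2*x*y - 16*x + y**2 - 8*y + 24.
  f_y = x**2 + 2*x*y - 8*x - 6*y**2 + 22*y - 16.
Scan x_0 ∈ {−4, ..., 4}. For each x_0, f_y(x_0, y) is a polynomial in y; find its integer roots y ∈ {−4, ..., 4}, then test f_x and f at those candidates.
  x = -4: f_y(-4, y) = -6*y**2 + 14*y + 32; no integer root y with |y| ≤ 4.
  x = -3: f_y(-3, y) = -6*y**2 + 16*y + 17; no integer root y with |y| ≤ 4.
  x = -2: f_y(-2, y) = -6*y**2 + 18*y + 4; no integer root y with |y| ≤ 4.
  x = -1: f_y(-1, y) = -6*y**2 + 20*y - 7; no integer root y with |y| ≤ 4.
  x = 0: f_y(0, y) = -6*y**2 + 22*y - 16; vanishes at y ∈ {1}. (0, 1): f_x = 17 ≠ 0.
  x = 1: f_y(1, y) = -6*y**2 + 24*y - 23; no integer root y with |y| ≤ 4.
  x = 2: f_y(2, y) = -6*y**2 + 26*y - 28; vanishes at y ∈ {2}. (2, 2): f_x = 0, f = 0 — SINGULAR.
  x = 3: f_y(3, y) = -6*y**2 + 28*y - 31; no integer root y with |y| ≤ 4.
  x = 4: f_y(4, y) = -6*y**2 + 30*y - 32; no integer root y with |y| ≤ 4.
Only singular point on the grid: (2, 2).
Classify: substitute x = 2 + u, y = 2 + v and expand: f = u**3 + u**2*v + u*v**2 - 2*v**3 + v**2.
No constant or linear terms (consistent with a singular point). Quadratic part: v**2. Cubic part: u**3 + u**2*v + u*v**2 - 2*v**3.
The quadratic part v**2 is a perfect square, so there is a single (double) tangent line v = 0, i.e. y = 2. Restricting the cubic part to that line (v = 0) leaves u**3 ≠ 0, so f is not divisible by v and the branch is v² ≈ -u**3 to lowest order — this is a cusp.
Classification: cusp.


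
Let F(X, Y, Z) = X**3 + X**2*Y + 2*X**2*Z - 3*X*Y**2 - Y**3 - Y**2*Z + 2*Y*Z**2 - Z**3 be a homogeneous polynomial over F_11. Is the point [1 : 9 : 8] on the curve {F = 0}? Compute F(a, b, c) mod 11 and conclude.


F(1,9,8) ≡ 3 (mod 11); P is NOT on the curve.

Evaluate F(1, 9, 8) term-by-term (mod 11).
  X**3 ↦ 1·1·1·1 = 1
  X**2*Y ↦ 1·1·9·1 = 9
  2*X**2*Z ↦ 2·1·1·8 = 16
  -3*X*Y**2 ↦ -3·1·81·1 = -243
  -Y**3 ↦ -1·1·729·1 = -729
  -Y**2*Z ↦ -1·1·81·8 = -648
  2*Y*Z**2 ↦ 2·1·9·64 = 1152
  -Z**3 ↦ -1·1·1·512 = -512
Sum: F(1, 9, 8) = (1) + (9) + (16) + (-243) + (-729) + (-648) + (1152) + (-512) = -954.
Reducing mod 11: -954 ≡ 3 (mod 11).
Since F(a, b, c) ≡ 3 ≠ 0 (mod 11), P does NOT lie on the curve.


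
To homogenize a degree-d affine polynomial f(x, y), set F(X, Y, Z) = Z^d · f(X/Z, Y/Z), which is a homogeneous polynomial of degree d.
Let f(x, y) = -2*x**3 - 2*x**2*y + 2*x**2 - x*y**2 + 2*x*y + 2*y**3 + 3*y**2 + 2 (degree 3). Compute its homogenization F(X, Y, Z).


F(X, Y, Z) = -2*X**3 - 2*X**2*Y + 2*X**2*Z - X*Y**2 + 2*X*Y*Z + 2*Y**3 + 3*Y**2*Z + 2*Z**3

deg(f) = 3.
Substitute x = X/Z, y = Y/Z into f, then multiply by Z^3.
  monomial -2·x^3·y^0 ↦ -2·X^3·Y^0·Z^0.
  monomial -2·x^2·y^1 ↦ -2·X^2·Y^1·Z^0.
  monomial 2·x^2·y^0 ↦ 2·X^2·Y^0·Z^1.
  monomial -1·x^1·y^2 ↦ -1·X^1·Y^2·Z^0.
  monomial 2·x^1·y^1 ↦ 2·X^1·Y^1·Z^1.
  monomial 2·x^0·y^3 ↦ 2·X^0·Y^3·Z^0.
  monomial 3·x^0·y^2 ↦ 3·X^0·Y^2·Z^1.
  monomial 2·x^0·y^0 ↦ 2·X^0·Y^0·Z^3.
Collecting: F(X, Y, Z) = -2*X**3 - 2*X**2*Y + 2*X**2*Z - X*Y**2 + 2*X*Y*Z + 2*Y**3 + 3*Y**2*Z + 2*Z**3.


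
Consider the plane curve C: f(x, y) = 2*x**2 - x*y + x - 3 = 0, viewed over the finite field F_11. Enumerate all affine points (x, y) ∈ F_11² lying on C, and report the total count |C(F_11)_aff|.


Affine F_11-points: {(1, 0), (2, 9), (3, 6), (4, 0), (5, 6), (6, 7), (7, 2), (8, 7), (9, 4), (10, 2)}; count = 10.

For each of the 121 pairs (x, y) ∈ F_11², evaluate f(x, y) mod 11. Record the zeros.
  x = 0: [0↦8, 1↦8, 2↦8, 3↦8, 4↦8, 5↦8, 6↦8, 7↦8, 8↦8, 9↦8, 10↦8]  zeros at y ∈ ∅
  x = 1: [0↦0, 1↦10, 2↦9, 3↦8, 4↦7, 5↦6, 6↦5, 7↦4, 8↦3, 9↦2, 10↦1]  zeros at y ∈ {0}
  x = 2: [0↦7, 1↦5, 2↦3, 3↦1, 4↦10, 5↦8, 6↦6, 7↦4, 8↦2, 9↦0, 10↦9]  zeros at y ∈ {9}
  x = 3: [0↦7, 1↦4, 2↦1, 3↦9, 4↦6, 5↦3, 6↦0, 7↦8, 8↦5, 9↦2, 10↦10]  zeros at y ∈ {6}
  x = 4: [0↦0, 1↦7, 2↦3, 3↦10, 4↦6, 5↦2, 6↦9, 7↦5, 8↦1, 9↦8, 10↦4]  zeros at y ∈ {0}
  x = 5: [0↦8, 1↦3, 2↦9, 3↦4, 4↦10, 5↦5, 6↦0, 7↦6, 8↦1, 9↦7, 10↦2]  zeros at y ∈ {6}
  x = 6: [0↦9, 1↦3, 2↦8, 3↦2, 4↦7, 5↦1, 6↦6, 7↦0, 8↦5, 9↦10, 10↦4]  zeros at y ∈ {7}
  x = 7: [0↦3, 1↦7, 2↦0, 3↦4, 4↦8, 5↦1, 6↦5, 7↦9, 8↦2, 9↦6, 10↦10]  zeros at y ∈ {2}
  x = 8: [0↦1, 1↦4, 2↦7, 3↦10, 4↦2, 5↦5, 6↦8, 7↦0, 8↦3, 9↦6, 10↦9]  zeros at y ∈ {7}
  x = 9: [0↦3, 1↦5, 2↦7, 3↦9, 4↦0, 5↦2, 6↦4, 7↦6, 8↦8, 9↦10, 10↦1]  zeros at y ∈ {4}
  x = 10: [0↦9, 1↦10, 2↦0, 3↦1, 4↦2, 5↦3, 6↦4, 7↦5, 8↦6, 9↦7, 10↦8]  zeros at y ∈ {2}
Collecting zeros: affine points = {(1, 0), (2, 9), (3, 6), (4, 0), (5, 6), (6, 7), (7, 2), (8, 7), (9, 4), (10, 2)}.
Total count |C(F_11)_aff| = 10.


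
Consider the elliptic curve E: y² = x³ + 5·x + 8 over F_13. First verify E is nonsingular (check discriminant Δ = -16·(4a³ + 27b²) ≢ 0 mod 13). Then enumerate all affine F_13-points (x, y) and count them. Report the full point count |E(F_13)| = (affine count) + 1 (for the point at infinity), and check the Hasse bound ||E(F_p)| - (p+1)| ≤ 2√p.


Affine points = {(1, 1), (1, 12), (2, 0), (4, 1), (4, 12), (7, 3), (7, 10), (8, 1), (8, 12), (11, 4), (11, 9)}; affine count = 11; |E(F_13)| = 12.

Discriminant check: Δ ∝ 4a³ + 27b² = 4·5³ + 27·8² = 4·125 + 27·64 ≡ 5 (mod 13). Nonzero ⇒ E is nonsingular.
For each x ∈ F_13, compute rhs = x³ + 5·x + 8 mod 13, then count y ∈ F_13 with y² ≡ rhs.
  x = 0: rhs = 8, matching y values: none (0 points).
  x = 1: rhs = 1, matching y values: 1, 12 (2 points).
  x = 2: rhs = 0, matching y values: 0 (1 points).
  x = 3: rhs = 11, matching y values: none (0 points).
  x = 4: rhs = 1, matching y values: 1, 12 (2 points).
  x = 5: rhs = 2, matching y values: none (0 points).
  x = 6: rhs = 7, matching y values: none (0 points).
  x = 7: rhs = 9, matching y values: 3, 10 (2 points).
  x = 8: rhs = 1, matching y values: 1, 12 (2 points).
  x = 9: rhs = 2, matching y values: none (0 points).
  x = 10: rhs = 5, matching y values: none (0 points).
  x = 11: rhs = 3, matching y values: 4, 9 (2 points).
  x = 12: rhs = 2, matching y values: none (0 points).
Total affine count: 11.
Full point count |E(F_13)| = 11 + 1 = 12.
Hasse bound: |12 − (13+1)| = |-2| = 2 ≤ 2√13 ≈ 7.2111 ✓.


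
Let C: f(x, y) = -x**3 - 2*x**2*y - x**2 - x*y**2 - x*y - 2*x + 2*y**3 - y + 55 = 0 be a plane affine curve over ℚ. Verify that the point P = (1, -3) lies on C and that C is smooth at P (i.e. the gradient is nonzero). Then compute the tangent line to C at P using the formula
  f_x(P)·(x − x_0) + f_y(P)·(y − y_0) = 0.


Tangent line at P: -x + 56*y + 169 = 0.

Step 1: f(1, -3) = 0, so P lies on C.
Step 2: partial derivatives
  f_x(x, y) = -3*x**2 - 4*x*y - 2*x - y**2 - y - 2, f_y(x, y) = -2*x**2 - 2*x*y - x + 6*y**2 - 1.
  f_x(P) = -1, f_y(P) = 56 (gradient nonzero, so P is smooth).
Step 3: tangent line at P: -1·(x − 1) + 56·(y − -3) = 0.
Expanding: -x + 56*y + 169 = 0.


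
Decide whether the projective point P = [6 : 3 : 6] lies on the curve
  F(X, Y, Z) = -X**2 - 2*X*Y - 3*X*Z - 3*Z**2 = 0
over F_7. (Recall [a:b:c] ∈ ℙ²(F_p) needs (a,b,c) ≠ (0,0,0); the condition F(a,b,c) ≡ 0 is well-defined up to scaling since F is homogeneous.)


F(6,3,6) ≡ 6 (mod 7); P is NOT on the curve.

Evaluate F(6, 3, 6) term-by-term (mod 7).
  -X**2 ↦ -1·36·1·1 = -36
  -2*X*Y ↦ -2·6·3·1 = -36
  -3*X*Z ↦ -3·6·1·6 = -108
  -3*Z**2 ↦ -3·1·1·36 = -108
Sum: F(6, 3, 6) = (-36) + (-36) + (-108) + (-108) = -288.
Reducing mod 7: -288 ≡ 6 (mod 7).
Since F(a, b, c) ≡ 6 ≠ 0 (mod 7), P does NOT lie on the curve.


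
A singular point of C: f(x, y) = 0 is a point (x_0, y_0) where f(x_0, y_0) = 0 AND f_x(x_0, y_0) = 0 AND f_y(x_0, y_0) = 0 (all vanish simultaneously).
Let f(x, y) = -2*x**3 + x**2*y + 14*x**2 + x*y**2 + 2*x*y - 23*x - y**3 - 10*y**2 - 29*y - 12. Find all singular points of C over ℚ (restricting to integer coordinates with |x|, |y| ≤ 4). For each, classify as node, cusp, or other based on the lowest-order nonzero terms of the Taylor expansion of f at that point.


Singular points: {(2, -3)}; classification: node.

Compute partial derivatives:
  f_x = -6*x**2 + 2*x*y + 28*x + y**2 + 2*y - 23.
  f_y = x**2 + 2*x*y + 2*x - 3*y**2 - 20*y - 29.
Scan x_0 ∈ {−4, ..., 4}. For each x_0, f_y(x_0, y) is a polynomial in y; find its integer roots y ∈ {−4, ..., 4}, then test f_x and f at those candidates.
  x = -4: f_y(-4, y) = -3*y**2 - 28*y - 21; no integer root y with |y| ≤ 4.
  x = -3: f_y(-3, y) = -3*y**2 - 26*y - 26; no integer root y with |y| ≤ 4.
  x = -2: f_y(-2, y) = -3*y**2 - 24*y - 29; no integer root y with |y| ≤ 4.
  x = -1: f_y(-1, y) = -3*y**2 - 22*y - 30; no integer root y with |y| ≤ 4.
  x = 0: f_y(0, y) = -3*y**2 - 20*y - 29; no integer root y with |y| ≤ 4.
  x = 1: f_y(1, y) = -3*y**2 - 18*y - 26; no integer root y with |y| ≤ 4.
  x = 2: f_y(2, y) = -3*y**2 - 16*y - 21; vanishes at y ∈ {-3}. (2, -3): f_x = 0, f = 0 — SINGULAR.
  x = 3: f_y(3, y) = -3*y**2 - 14*y - 14; no integer root y with |y| ≤ 4.
  x = 4: f_y(4, y) = -3*y**2 - 12*y - 5; no integer root y with |y| ≤ 4.
Only singular point on the grid: (2, -3).
Classify: substitute x = 2 + u, y = -3 + v and expand: f = -2*u**3 + u**2*v - u**2 + u*v**2 - v**3 + v**2.
No constant or linear terms (consistent with a singular point). Quadratic part: -u**2 + v**2. Cubic part: -2*u**3 + u**2*v + u*v**2 - v**3.
The quadratic part v**2 - u**2 = (v − u)(v + u) splits into two distinct linear factors, so there are two distinct tangent lines y − -3 = ±(x − 2) — this is a node (ordinary double point).
Classification: node.


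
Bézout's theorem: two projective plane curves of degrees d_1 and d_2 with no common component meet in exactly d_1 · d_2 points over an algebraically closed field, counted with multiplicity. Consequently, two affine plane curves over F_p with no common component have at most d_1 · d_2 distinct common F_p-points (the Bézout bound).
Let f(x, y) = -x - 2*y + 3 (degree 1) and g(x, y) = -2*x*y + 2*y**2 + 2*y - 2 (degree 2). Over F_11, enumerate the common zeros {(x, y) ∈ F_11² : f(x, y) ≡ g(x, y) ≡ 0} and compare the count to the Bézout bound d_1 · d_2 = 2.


Common zeros: {(0, 7), (1, 1)}; count = 2; Bézout bound = 2.

deg(f) = 1, deg(g) = 2, so Bézout bound = 2.
Scan x ∈ F_11. For each x, list the y ∈ F_11 with f(x, y) ≡ 0 and those with g(x, y) ≡ 0 (mod 11); the common zeros in that column are the intersection.
  x = 0: f ≡ 0 at y ∈ {7}; g ≡ 0 at y ∈ {3, 7}; common: {7}.
  x = 1: f ≡ 0 at y ∈ {1}; g ≡ 0 at y ∈ {1, 10}; common: {1}.
  x = 2: f ≡ 0 at y ∈ {6}; g ≡ 0 at y ∈ {4, 8}; common: ∅.
  x = 3: f ≡ 0 at y ∈ {0}; g ≡ 0 at y ∈ ∅; common: ∅.
  x = 4: f ≡ 0 at y ∈ {5}; g ≡ 0 at y ∈ ∅; common: ∅.
  x = 5: f ≡ 0 at y ∈ {10}; g ≡ 0 at y ∈ {6, 9}; common: ∅.
  x = 6: f ≡ 0 at y ∈ {4}; g ≡ 0 at y ∈ ∅; common: ∅.
  x = 7: f ≡ 0 at y ∈ {9}; g ≡ 0 at y ∈ ∅; common: ∅.
  x = 8: f ≡ 0 at y ∈ {3}; g ≡ 0 at y ∈ {2, 5}; common: ∅.
  x = 9: f ≡ 0 at y ∈ {8}; g ≡ 0 at y ∈ ∅; common: ∅.
  x = 10: f ≡ 0 at y ∈ {2}; g ≡ 0 at y ∈ ∅; common: ∅.
Collecting: common zeros = {(0, 7), (1, 1)}, so the count is 2.
Comparison with the Bézout bound: 2 ≤ 2 = deg(f)·deg(g), as expected for curves with no common component (the bound is attained).


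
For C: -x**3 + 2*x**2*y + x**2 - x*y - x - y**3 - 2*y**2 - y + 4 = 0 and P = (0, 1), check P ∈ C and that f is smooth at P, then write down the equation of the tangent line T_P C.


Tangent line at P: -2*x - 8*y + 8 = 0.

Step 1: f(0, 1) = 0, so P lies on C.
Step 2: partial derivatives
  f_x(x, y) = -3*x**2 + 4*x*y + 2*x - y - 1, f_y(x, y) = 2*x**2 - x - 3*y**2 - 4*y - 1.
  f_x(P) = -2, f_y(P) = -8 (gradient nonzero, so P is smooth).
Step 3: tangent line at P: -2·(x − 0) + -8·(y − 1) = 0.
Expanding: -2*x - 8*y + 8 = 0.


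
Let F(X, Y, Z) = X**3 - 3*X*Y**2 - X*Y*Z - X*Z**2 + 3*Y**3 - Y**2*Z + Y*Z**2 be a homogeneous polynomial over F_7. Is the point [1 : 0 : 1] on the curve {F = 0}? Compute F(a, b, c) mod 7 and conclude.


F(1,0,1) ≡ 0 (mod 7); P is on the curve.

Evaluate F(1, 0, 1) term-by-term (mod 7).
  X**3 ↦ 1·1·1·1 = 1
  -3*X*Y**2 ↦ -3·1·0·1 = 0
  -X*Y*Z ↦ -1·1·0·1 = 0
  -X*Z**2 ↦ -1·1·1·1 = -1
  3*Y**3 ↦ 3·1·0·1 = 0
  -Y**2*Z ↦ -1·1·0·1 = 0
  Y*Z**2 ↦ 1·1·0·1 = 0
Sum: F(1, 0, 1) = (1) + (0) + (0) + (-1) + (0) + (0) + (0) = 0.
Reducing mod 7: 0 ≡ 0 (mod 7).
Since F(a, b, c) ≡ 0 (mod 7), P lies on the curve.


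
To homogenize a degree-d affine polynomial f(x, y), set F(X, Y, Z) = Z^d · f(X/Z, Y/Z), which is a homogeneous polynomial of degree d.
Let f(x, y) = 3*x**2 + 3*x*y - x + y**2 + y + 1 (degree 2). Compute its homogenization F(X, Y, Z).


F(X, Y, Z) = 3*X**2 + 3*X*Y - X*Z + Y**2 + Y*Z + Z**2

deg(f) = 2.
Substitute x = X/Z, y = Y/Z into f, then multiply by Z^2.
  monomial 3·x^2·y^0 ↦ 3·X^2·Y^0·Z^0.
  monomial 3·x^1·y^1 ↦ 3·X^1·Y^1·Z^0.
  monomial -1·x^1·y^0 ↦ -1·X^1·Y^0·Z^1.
  monomial 1·x^0·y^2 ↦ 1·X^0·Y^2·Z^0.
  monomial 1·x^0·y^1 ↦ 1·X^0·Y^1·Z^1.
  monomial 1·x^0·y^0 ↦ 1·X^0·Y^0·Z^2.
Collecting: F(X, Y, Z) = 3*X**2 + 3*X*Y - X*Z + Y**2 + Y*Z + Z**2.


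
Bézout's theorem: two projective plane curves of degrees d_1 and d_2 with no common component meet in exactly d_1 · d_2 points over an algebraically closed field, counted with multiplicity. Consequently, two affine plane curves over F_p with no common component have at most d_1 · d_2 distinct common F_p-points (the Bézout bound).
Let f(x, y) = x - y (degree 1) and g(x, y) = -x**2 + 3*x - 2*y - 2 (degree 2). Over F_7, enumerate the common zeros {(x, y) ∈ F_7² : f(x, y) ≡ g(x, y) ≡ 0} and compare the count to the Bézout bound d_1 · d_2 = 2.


Common zeros: {(4, 4)}; count = 1; Bézout bound = 2.

deg(f) = 1, deg(g) = 2, so Bézout bound = 2.
Scan x ∈ F_7. For each x, list the y ∈ F_7 with f(x, y) ≡ 0 and those with g(x, y) ≡ 0 (mod 7); the common zeros in that column are the intersection.
  x = 0: f ≡ 0 at y ∈ {0}; g ≡ 0 at y ∈ {6}; common: ∅.
  x = 1: f ≡ 0 at y ∈ {1}; g ≡ 0 at y ∈ {0}; common: ∅.
  x = 2: f ≡ 0 at y ∈ {2}; g ≡ 0 at y ∈ {0}; common: ∅.
  x = 3: f ≡ 0 at y ∈ {3}; g ≡ 0 at y ∈ {6}; common: ∅.
  x = 4: f ≡ 0 at y ∈ {4}; g ≡ 0 at y ∈ {4}; common: {4}.
  x = 5: f ≡ 0 at y ∈ {5}; g ≡ 0 at y ∈ {1}; common: ∅.
  x = 6: f ≡ 0 at y ∈ {6}; g ≡ 0 at y ∈ {4}; common: ∅.
Collecting: common zeros = {(4, 4)}, so the count is 1.
Comparison with the Bézout bound: 1 ≤ 2 = deg(f)·deg(g), as expected for curves with no common component (the affine F_7-count falls short of the bound because intersections may lie at infinity, over extension fields, or carry multiplicity).


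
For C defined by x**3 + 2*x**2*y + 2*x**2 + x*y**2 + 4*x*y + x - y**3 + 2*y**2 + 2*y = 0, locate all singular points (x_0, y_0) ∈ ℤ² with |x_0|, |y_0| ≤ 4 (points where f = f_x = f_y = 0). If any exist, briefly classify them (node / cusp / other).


Singular points: {(-1, 0)}; classification: node.

Compute partial derivatives:
  f_x = 3*x**2 + 4*x*y + 4*x + y**2 + 4*y + 1.
  f_y = 2*x**2 + 2*x*y + 4*x - 3*y**2 + 4*y + 2.
Scan x_0 ∈ {−4, ..., 4}. For each x_0, f_y(x_0, y) is a polynomial in y; find its integer roots y ∈ {−4, ..., 4}, then test f_x and f at those candidates.
  x = -4: f_y(-4, y) = -3*y**2 - 4*y + 18; no integer root y with |y| ≤ 4.
  x = -3: f_y(-3, y) = -3*y**2 - 2*y + 8; vanishes at y ∈ {-2}. (-3, -2): f_x = 36 ≠ 0.
  x = -2: f_y(-2, y) = 2 - 3*y**2; no integer root y with |y| ≤ 4.
  x = -1: f_y(-1, y) = -3*y**2 + 2*y; vanishes at y ∈ {0}. (-1, 0): f_x = 0, f = 0 — SINGULAR.
  x = 0: f_y(0, y) = -3*y**2 + 4*y + 2; no integer root y with |y| ≤ 4.
  x = 1: f_y(1, y) = -3*y**2 + 6*y + 8; no integer root y with |y| ≤ 4.
  x = 2: f_y(2, y) = -3*y**2 + 8*y + 18; no integer root y with |y| ≤ 4.
  x = 3: f_y(3, y) = -3*y**2 + 10*y + 32; vanishes at y ∈ {-2}. (3, -2): f_x = 12 ≠ 0.
  x = 4: f_y(4, y) = -3*y**2 + 12*y + 50; no integer root y with |y| ≤ 4.
Only singular point on the grid: (-1, 0).
Classify: substitute x = -1 + u, y = 0 + v and expand: f = u**3 + 2*u**2*v - u**2 + u*v**2 - v**3 + v**2.
No constant or linear terms (consistent with a singular point). Quadratic part: -u**2 + v**2. Cubic part: u**3 + 2*u**2*v + u*v**2 - v**3.
The quadratic part v**2 - u**2 = (v − u)(v + u) splits into two distinct linear factors, so there are two distinct tangent lines y − 0 = ±(x − -1) — this is a node (ordinary double point).
Classification: node.


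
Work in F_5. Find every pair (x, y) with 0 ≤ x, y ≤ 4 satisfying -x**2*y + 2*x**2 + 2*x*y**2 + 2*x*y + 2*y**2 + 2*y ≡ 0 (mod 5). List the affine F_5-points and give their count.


Affine F_5-points: {(0, 0), (0, 4), (3, 1), (4, 2)}; count = 4.

For each of the 25 pairs (x, y) ∈ F_5², evaluate f(x, y) mod 5. Record the zeros.
  x = 0: [0↦0, 1↦4, 2↦2, 3↦4, 4↦0]  zeros at y ∈ {0, 4}
  x = 1: [0↦2, 1↦4, 2↦4, 3↦2, 4↦3]  zeros at y ∈ ∅
  x = 2: [0↦3, 1↦1, 2↦1, 3↦3, 4↦2]  zeros at y ∈ ∅
  x = 3: [0↦3, 1↦0, 2↦3, 3↦2, 4↦2]  zeros at y ∈ {1}
  x = 4: [0↦2, 1↦1, 2↦0, 3↦4, 4↦3]  zeros at y ∈ {2}
Collecting zeros: affine points = {(0, 0), (0, 4), (3, 1), (4, 2)}.
Total count |C(F_5)_aff| = 4.


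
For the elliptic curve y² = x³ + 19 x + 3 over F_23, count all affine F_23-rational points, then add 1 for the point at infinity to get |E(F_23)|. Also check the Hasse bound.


Affine points = {(0, 7), (0, 16), (1, 0), (2, 7), (2, 16), (3, 8), (3, 15), (5, 4), (5, 19), (8, 0), (9, 11), (9, 12), (11, 5), (11, 18), (12, 2), (12, 21), (13, 3), (13, 20), (14, 0), (15, 11), (15, 12), (17, 8), (17, 15), (18, 6), (18, 17), (19, 1), (19, 22), (21, 7), (21, 16), (22, 11), (22, 12)}; affine count = 31; |E(F_23)| = 32.

Discriminant check: Δ ∝ 4a³ + 27b² = 4·19³ + 27·3² = 4·6859 + 27·9 ≡ 10 (mod 23). Nonzero ⇒ E is nonsingular.
For each x ∈ F_23, compute rhs = x³ + 19·x + 3 mod 23, then count y ∈ F_23 with y² ≡ rhs.
  x = 0: rhs = 3, matching y values: 7, 16 (2 points).
  x = 1: rhs = 0, matching y values: 0 (1 points).
  x = 2: rhs = 3, matching y values: 7, 16 (2 points).
  x = 3: rhs = 18, matching y values: 8, 15 (2 points).
  x = 4: rhs = 5, matching y values: none (0 points).
  x = 5: rhs = 16, matching y values: 4, 19 (2 points).
  x = 6: rhs = 11, matching y values: none (0 points).
  x = 7: rhs = 19, matching y values: none (0 points).
  x = 8: rhs = 0, matching y values: 0 (1 points).
  x = 9: rhs = 6, matching y values: 11, 12 (2 points).
  x = 10: rhs = 20, matching y values: none (0 points).
  x = 11: rhs = 2, matching y values: 5, 18 (2 points).
  x = 12: rhs = 4, matching y values: 2, 21 (2 points).
  x = 13: rhs = 9, matching y values: 3, 20 (2 points).
  x = 14: rhs = 0, matching y values: 0 (1 points).
  x = 15: rhs = 6, matching y values: 11, 12 (2 points).
  x = 16: rhs = 10, matching y values: none (0 points).
  x = 17: rhs = 18, matching y values: 8, 15 (2 points).
  x = 18: rhs = 13, matching y values: 6, 17 (2 points).
  x = 19: rhs = 1, matching y values: 1, 22 (2 points).
  x = 20: rhs = 11, matching y values: none (0 points).
  x = 21: rhs = 3, matching y values: 7, 16 (2 points).
  x = 22: rhs = 6, matching y values: 11, 12 (2 points).
Total affine count: 31.
Full point count |E(F_23)| = 31 + 1 = 32.
Hasse bound: |32 − (23+1)| = |8| = 8 ≤ 2√23 ≈ 9.5917 ✓.


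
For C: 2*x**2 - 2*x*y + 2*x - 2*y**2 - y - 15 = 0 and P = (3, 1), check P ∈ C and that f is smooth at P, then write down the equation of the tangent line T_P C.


Tangent line at P: 12*x - 11*y - 25 = 0.

Step 1: f(3, 1) = 0, so P lies on C.
Step 2: partial derivatives
  f_x(x, y) = 4*x - 2*y + 2, f_y(x, y) = -2*x - 4*y - 1.
  f_x(P) = 12, f_y(P) = -11 (gradient nonzero, so P is smooth).
Step 3: tangent line at P: 12·(x − 3) + -11·(y − 1) = 0.
Expanding: 12*x - 11*y - 25 = 0.


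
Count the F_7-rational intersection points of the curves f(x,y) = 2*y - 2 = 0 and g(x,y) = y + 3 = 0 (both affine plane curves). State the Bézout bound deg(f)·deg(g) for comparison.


Common zeros: ∅; count = 0; Bézout bound = 1.

deg(f) = 1, deg(g) = 1, so Bézout bound = 1.
Scan x ∈ F_7. For each x, list the y ∈ F_7 with f(x, y) ≡ 0 and those with g(x, y) ≡ 0 (mod 7); the common zeros in that column are the intersection.
  x = 0: f ≡ 0 at y ∈ {1}; g ≡ 0 at y ∈ {4}; common: ∅.
  x = 1: f ≡ 0 at y ∈ {1}; g ≡ 0 at y ∈ {4}; common: ∅.
  x = 2: f ≡ 0 at y ∈ {1}; g ≡ 0 at y ∈ {4}; common: ∅.
  x = 3: f ≡ 0 at y ∈ {1}; g ≡ 0 at y ∈ {4}; common: ∅.
  x = 4: f ≡ 0 at y ∈ {1}; g ≡ 0 at y ∈ {4}; common: ∅.
  x = 5: f ≡ 0 at y ∈ {1}; g ≡ 0 at y ∈ {4}; common: ∅.
  x = 6: f ≡ 0 at y ∈ {1}; g ≡ 0 at y ∈ {4}; common: ∅.
Collecting: common zeros = ∅, so the count is 0.
Comparison with the Bézout bound: 0 ≤ 1 = deg(f)·deg(g), as expected for curves with no common component (the affine F_7-count falls short of the bound because intersections may lie at infinity, over extension fields, or carry multiplicity).


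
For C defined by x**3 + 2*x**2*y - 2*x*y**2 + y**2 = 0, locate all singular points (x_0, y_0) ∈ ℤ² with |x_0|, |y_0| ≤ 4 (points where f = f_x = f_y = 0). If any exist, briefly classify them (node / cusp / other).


Singular points: {(0, 0)}; classification: cusp.

Compute partial derivatives:
  f_x = 3*x**2 + 4*x*y - 2*y**2.
  f_y = 2*x**2 - 4*x*y + 2*y.
Scan x_0 ∈ {−4, ..., 4}. For each x_0, f_y(x_0, y) is a polynomial in y; find its integer roots y ∈ {−4, ..., 4}, then test f_x and f at those candidates.
  x = -4: f_y(-4, y) = 18*y + 32; no integer root y with |y| ≤ 4.
  x = -3: f_y(-3, y) = 14*y + 18; no integer root y with |y| ≤ 4.
  x = -2: f_y(-2, y) = 10*y + 8; no integer root y with |y| ≤ 4.
  x = -1: f_y(-1, y) = 6*y + 2; no integer root y with |y| ≤ 4.
  x = 0: f_y(0, y) = 2*y; vanishes at y ∈ {0}. (0, 0): f_x = 0, f = 0 — SINGULAR.
  x = 1: f_y(1, y) = 2 - 2*y; vanishes at y ∈ {1}. (1, 1): f_x = 5 ≠ 0.
  x = 2: f_y(2, y) = 8 - 6*y; no integer root y with |y| ≤ 4.
  x = 3: f_y(3, y) = 18 - 10*y; no integer root y with |y| ≤ 4.
  x = 4: f_y(4, y) = 32 - 14*y; no integer root y with |y| ≤ 4.
Only singular point on the grid: (0, 0).
Classify: substitute x = 0 + u, y = 0 + v and expand: f = u**3 + 2*u**2*v - 2*u*v**2 + v**2.
No constant or linear terms (consistent with a singular point). Quadratic part: v**2. Cubic part: u**3 + 2*u**2*v - 2*u*v**2.
The quadratic part v**2 is a perfect square, so there is a single (double) tangent line v = 0, i.e. y = 0. Restricting the cubic part to that line (v = 0) leaves u**3 ≠ 0, so f is not divisible by v and the branch is v² ≈ -u**3 to lowest order — this is a cusp.
Classification: cusp.


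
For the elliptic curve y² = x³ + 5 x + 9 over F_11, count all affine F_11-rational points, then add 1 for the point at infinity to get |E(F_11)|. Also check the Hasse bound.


Affine points = {(0, 3), (0, 8), (1, 2), (1, 9), (2, 4), (2, 7), (4, 4), (4, 7), (5, 4), (5, 7), (8, 0), (10, 5), (10, 6)}; affine count = 13; |E(F_11)| = 14.

Discriminant check: Δ ∝ 4a³ + 27b² = 4·5³ + 27·9² = 4·125 + 27·81 ≡ 3 (mod 11). Nonzero ⇒ E is nonsingular.
For each x ∈ F_11, compute rhs = x³ + 5·x + 9 mod 11, then count y ∈ F_11 with y² ≡ rhs.
  x = 0: rhs = 9, matching y values: 3, 8 (2 points).
  x = 1: rhs = 4, matching y values: 2, 9 (2 points).
  x = 2: rhs = 5, matching y values: 4, 7 (2 points).
  x = 3: rhs = 7, matching y values: none (0 points).
  x = 4: rhs = 5, matching y values: 4, 7 (2 points).
  x = 5: rhs = 5, matching y values: 4, 7 (2 points).
  x = 6: rhs = 2, matching y values: none (0 points).
  x = 7: rhs = 2, matching y values: none (0 points).
  x = 8: rhs = 0, matching y values: 0 (1 points).
  x = 9: rhs = 2, matching y values: none (0 points).
  x = 10: rhs = 3, matching y values: 5, 6 (2 points).
Total affine count: 13.
Full point count |E(F_11)| = 13 + 1 = 14.
Hasse bound: |14 − (11+1)| = |2| = 2 ≤ 2√11 ≈ 6.6332 ✓.


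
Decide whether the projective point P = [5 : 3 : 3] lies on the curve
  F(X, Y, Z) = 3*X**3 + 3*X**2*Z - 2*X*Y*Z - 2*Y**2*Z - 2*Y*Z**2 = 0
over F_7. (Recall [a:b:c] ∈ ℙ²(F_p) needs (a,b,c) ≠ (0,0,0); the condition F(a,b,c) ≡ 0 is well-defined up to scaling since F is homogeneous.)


F(5,3,3) ≡ 3 (mod 7); P is NOT on the curve.

Evaluate F(5, 3, 3) term-by-term (mod 7).
  3*X**3 ↦ 3·125·1·1 = 375
  3*X**2*Z ↦ 3·25·1·3 = 225
  -2*X*Y*Z ↦ -2·5·3·3 = -90
  -2*Y**2*Z ↦ -2·1·9·3 = -54
  -2*Y*Z**2 ↦ -2·1·3·9 = -54
Sum: F(5, 3, 3) = (375) + (225) + (-90) + (-54) + (-54) = 402.
Reducing mod 7: 402 ≡ 3 (mod 7).
Since F(a, b, c) ≡ 3 ≠ 0 (mod 7), P does NOT lie on the curve.


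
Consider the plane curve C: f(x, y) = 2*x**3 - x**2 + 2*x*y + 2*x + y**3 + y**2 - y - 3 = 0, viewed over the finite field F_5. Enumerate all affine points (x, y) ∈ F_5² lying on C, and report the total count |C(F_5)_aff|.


Affine F_5-points: {(0, 3), (1, 0), (2, 4), (3, 1), (3, 2), (4, 4)}; count = 6.

For each of the 25 pairs (x, y) ∈ F_5², evaluate f(x, y) mod 5. Record the zeros.
  x = 0: [0↦2, 1↦3, 2↦2, 3↦0, 4↦3]  zeros at y ∈ {3}
  x = 1: [0↦0, 1↦3, 2↦4, 3↦4, 4↦4]  zeros at y ∈ {0}
  x = 2: [0↦3, 1↦3, 2↦1, 3↦3, 4↦0]  zeros at y ∈ {4}
  x = 3: [0↦3, 1↦0, 2↦0, 3↦4, 4↦3]  zeros at y ∈ {1, 2}
  x = 4: [0↦2, 1↦1, 2↦3, 3↦4, 4↦0]  zeros at y ∈ {4}
Collecting zeros: affine points = {(0, 3), (1, 0), (2, 4), (3, 1), (3, 2), (4, 4)}.
Total count |C(F_5)_aff| = 6.
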